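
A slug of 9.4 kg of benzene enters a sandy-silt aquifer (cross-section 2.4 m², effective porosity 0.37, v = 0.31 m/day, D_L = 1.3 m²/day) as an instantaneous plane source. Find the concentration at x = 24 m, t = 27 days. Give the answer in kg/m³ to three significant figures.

For an instantaneous plane source, C(x,t) = M/(n_e·A·√(4πDt)) · exp(−(x−vt)²/(4Dt)), with n_e·A the pore (flow) area.
Plume center vt = 0.31 × 27 = 8.37 m, so the well at 24 m is 15.63 m downgradient of the peak.
√(4πDt) = 21.00 m, giving peak height M/(n_e·A·√(4πDt)) = 9.4/(0.37 × 2.4 × 21.00) = 0.5041 kg/m³.
(x−vt)²/(4Dt) = (15.63)²/(4 × 1.3 × 27) = 1.740; exp(−1.740) = 0.1755.
C = 0.5041 × 0.1755 = 0.0885 kg/m³.

0.0885 kg/m³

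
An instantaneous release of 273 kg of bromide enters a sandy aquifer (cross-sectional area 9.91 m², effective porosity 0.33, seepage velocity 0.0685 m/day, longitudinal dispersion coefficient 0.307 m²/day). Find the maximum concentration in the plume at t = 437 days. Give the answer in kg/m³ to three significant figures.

2.03 kg/m³

The peak of an instantaneous 1D plume sits at x = vt; there the Gaussian factor is 1 and C_max = M/(n_e·A·√(4πDt)), where n_e·A is the pore area the mass is dissolved in.
√(4πDt) = √(4π × 0.307 × 437) = 41.06 m, so C_max = 273/(0.33 × 9.91 × 41.06) = 2.03 kg/m³.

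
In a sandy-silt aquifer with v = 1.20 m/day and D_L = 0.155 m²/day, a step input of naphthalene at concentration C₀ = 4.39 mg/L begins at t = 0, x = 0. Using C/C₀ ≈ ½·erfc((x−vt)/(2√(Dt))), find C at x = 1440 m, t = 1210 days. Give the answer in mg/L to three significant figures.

3.21 mg/L

For a continuous step input, C/C₀ ≈ ½·erfc((x−vt)/(2√(Dt))).
vt = 1.20 × 1210 = 1452 m and 2√(Dt) = 2√(0.155 × 1210) = 27.39 m.
Argument (x−vt)/(2√(Dt)) = (1440 − 1452)/27.39 = -0.4381; ½·erfc(-0.4381) = 0.7322.
C = 4.39 × 0.7322 = 3.21 mg/L.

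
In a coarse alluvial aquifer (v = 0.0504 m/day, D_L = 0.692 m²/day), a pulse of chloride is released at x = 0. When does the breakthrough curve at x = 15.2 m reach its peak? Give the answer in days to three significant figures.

134 days

For the 1D instantaneous-source solution, setting ∂C/∂t = 0 at fixed x gives v²t² + 2Dt − x² = 0, so t = (√(D² + v²x²) − D)/v².
√(D² + v²x²) = √(0.692² + 0.0504² × 15.2²) = 1.032; v² = 0.00254016.
t = (1.032 − 0.692)/0.00254016 = 134 days (vs. the pure-advection estimate x/v = 302 d).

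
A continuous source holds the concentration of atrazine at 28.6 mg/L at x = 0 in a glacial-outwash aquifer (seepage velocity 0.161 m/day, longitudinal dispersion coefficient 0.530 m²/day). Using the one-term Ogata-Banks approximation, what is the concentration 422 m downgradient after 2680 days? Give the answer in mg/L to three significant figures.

16.3 mg/L

For a continuous step input, C/C₀ ≈ ½·erfc((x−vt)/(2√(Dt))).
vt = 0.161 × 2680 = 431.48 m and 2√(Dt) = 2√(0.530 × 2680) = 75.38 m.
Argument (x−vt)/(2√(Dt)) = (422 − 431.48)/75.38 = -0.1258; ½·erfc(-0.1258) = 0.5706.
C = 28.6 × 0.5706 = 16.3 mg/L.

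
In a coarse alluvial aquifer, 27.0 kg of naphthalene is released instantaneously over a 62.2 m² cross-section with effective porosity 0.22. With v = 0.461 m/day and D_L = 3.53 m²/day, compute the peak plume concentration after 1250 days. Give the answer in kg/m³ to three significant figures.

0.00838 kg/m³

The peak of an instantaneous 1D plume sits at x = vt; there the Gaussian factor is 1 and C_max = M/(n_e·A·√(4πDt)), where n_e·A is the pore area the mass is dissolved in.
√(4πDt) = √(4π × 3.53 × 1250) = 235.5 m, so C_max = 27.0/(0.22 × 62.2 × 235.5) = 0.00838 kg/m³.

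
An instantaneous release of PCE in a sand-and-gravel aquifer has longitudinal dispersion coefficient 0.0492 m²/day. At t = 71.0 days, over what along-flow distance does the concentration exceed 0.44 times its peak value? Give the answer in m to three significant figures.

6.77 m

The plume is Gaussian with σ = √(2Dt) = √(2 × 0.0492 × 71.0) = 2.643 m.
C/C_peak = exp(−Δx²/(2σ²)) = 0.44 ⇒ Δx = σ·√(−2 ln 0.44) = 2.643 × 1.281 = 3.386 m.
Width = 2Δx = 6.77 m.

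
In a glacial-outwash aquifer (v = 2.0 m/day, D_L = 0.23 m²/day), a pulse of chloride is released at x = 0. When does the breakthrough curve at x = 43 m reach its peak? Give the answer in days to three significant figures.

For the 1D instantaneous-source solution, setting ∂C/∂t = 0 at fixed x gives v²t² + 2Dt − x² = 0, so t = (√(D² + v²x²) − D)/v².
√(D² + v²x²) = √(0.23² + 2.0² × 43²) = 86.00; v² = 4.
t = (86.00 − 0.23)/4 = 21.4 days (vs. the pure-advection estimate x/v = 21.5 d).

21.4 days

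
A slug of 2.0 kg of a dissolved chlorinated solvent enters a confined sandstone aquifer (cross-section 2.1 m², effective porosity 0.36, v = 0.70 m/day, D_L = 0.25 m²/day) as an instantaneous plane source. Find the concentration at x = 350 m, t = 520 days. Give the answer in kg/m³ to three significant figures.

0.0449 kg/m³

For an instantaneous plane source, C(x,t) = M/(n_e·A·√(4πDt)) · exp(−(x−vt)²/(4Dt)), with n_e·A the pore (flow) area.
Plume center vt = 0.70 × 520 = 364 m, so the well at 350 m is 14 m upgradient of the peak.
√(4πDt) = 40.42 m, giving peak height M/(n_e·A·√(4πDt)) = 2.0/(0.36 × 2.1 × 40.42) = 0.06545 kg/m³.
(x−vt)²/(4Dt) = (-14)²/(4 × 0.25 × 520) = 0.3769; exp(−0.3769) = 0.6860.
C = 0.06545 × 0.6860 = 0.0449 kg/m³.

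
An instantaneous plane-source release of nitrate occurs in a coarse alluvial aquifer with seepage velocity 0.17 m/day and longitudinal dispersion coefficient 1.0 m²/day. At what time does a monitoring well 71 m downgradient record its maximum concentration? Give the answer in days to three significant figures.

For the 1D instantaneous-source solution, setting ∂C/∂t = 0 at fixed x gives v²t² + 2Dt − x² = 0, so t = (√(D² + v²x²) − D)/v².
√(D² + v²x²) = √(1.0² + 0.17² × 71²) = 12.11; v² = 0.0289.
t = (12.11 − 1.0)/0.0289 = 384 days (vs. the pure-advection estimate x/v = 418 d).

384 days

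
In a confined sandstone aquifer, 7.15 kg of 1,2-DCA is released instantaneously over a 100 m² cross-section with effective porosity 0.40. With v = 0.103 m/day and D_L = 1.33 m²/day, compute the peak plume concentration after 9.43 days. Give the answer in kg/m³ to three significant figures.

The peak of an instantaneous 1D plume sits at x = vt; there the Gaussian factor is 1 and C_max = M/(n_e·A·√(4πDt)), where n_e·A is the pore area the mass is dissolved in.
√(4πDt) = √(4π × 1.33 × 9.43) = 12.55 m, so C_max = 7.15/(0.40 × 100 × 12.55) = 0.0142 kg/m³.

0.0142 kg/m³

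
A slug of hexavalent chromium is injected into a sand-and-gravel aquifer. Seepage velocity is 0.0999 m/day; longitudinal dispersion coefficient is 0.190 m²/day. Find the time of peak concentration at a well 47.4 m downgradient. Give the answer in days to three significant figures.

For the 1D instantaneous-source solution, setting ∂C/∂t = 0 at fixed x gives v²t² + 2Dt − x² = 0, so t = (√(D² + v²x²) − D)/v².
√(D² + v²x²) = √(0.190² + 0.0999² × 47.4²) = 4.739; v² = 0.00998001.
t = (4.739 − 0.190)/0.00998001 = 456 days (vs. the pure-advection estimate x/v = 474 d).

456 days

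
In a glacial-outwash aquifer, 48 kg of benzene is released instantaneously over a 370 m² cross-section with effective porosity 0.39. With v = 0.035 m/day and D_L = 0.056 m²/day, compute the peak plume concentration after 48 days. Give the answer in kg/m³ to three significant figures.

The peak of an instantaneous 1D plume sits at x = vt; there the Gaussian factor is 1 and C_max = M/(n_e·A·√(4πDt)), where n_e·A is the pore area the mass is dissolved in.
√(4πDt) = √(4π × 0.056 × 48) = 5.812 m, so C_max = 48/(0.39 × 370 × 5.812) = 0.0572 kg/m³.

0.0572 kg/m³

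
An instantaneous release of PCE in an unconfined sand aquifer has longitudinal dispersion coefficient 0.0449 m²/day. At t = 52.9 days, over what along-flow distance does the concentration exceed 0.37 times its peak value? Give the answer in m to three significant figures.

6.15 m

The plume is Gaussian with σ = √(2Dt) = √(2 × 0.0449 × 52.9) = 2.180 m.
C/C_peak = exp(−Δx²/(2σ²)) = 0.37 ⇒ Δx = σ·√(−2 ln 0.37) = 2.180 × 1.410 = 3.074 m.
Width = 2Δx = 6.15 m.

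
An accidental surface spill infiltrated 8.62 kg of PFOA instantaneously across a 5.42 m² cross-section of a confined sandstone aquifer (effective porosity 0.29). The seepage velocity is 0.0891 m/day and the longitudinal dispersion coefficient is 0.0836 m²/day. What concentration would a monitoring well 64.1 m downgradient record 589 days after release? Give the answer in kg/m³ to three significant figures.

For an instantaneous plane source, C(x,t) = M/(n_e·A·√(4πDt)) · exp(−(x−vt)²/(4Dt)), with n_e·A the pore (flow) area.
Plume center vt = 0.0891 × 589 = 52.4799 m, so the well at 64.1 m is 11.6201 m downgradient of the peak.
√(4πDt) = 24.88 m, giving peak height M/(n_e·A·√(4πDt)) = 8.62/(0.29 × 5.42 × 24.88) = 0.2204 kg/m³.
(x−vt)²/(4Dt) = (11.6201)²/(4 × 0.0836 × 589) = 0.6855; exp(−0.6855) = 0.5038.
C = 0.2204 × 0.5038 = 0.111 kg/m³.

0.111 kg/m³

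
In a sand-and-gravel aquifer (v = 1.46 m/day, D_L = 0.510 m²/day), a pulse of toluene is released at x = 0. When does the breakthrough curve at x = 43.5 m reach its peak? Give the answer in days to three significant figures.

For the 1D instantaneous-source solution, setting ∂C/∂t = 0 at fixed x gives v²t² + 2Dt − x² = 0, so t = (√(D² + v²x²) − D)/v².
√(D² + v²x²) = √(0.510² + 1.46² × 43.5²) = 63.51; v² = 2.1316.
t = (63.51 − 0.510)/2.1316 = 29.6 days (vs. the pure-advection estimate x/v = 29.8 d).

29.6 days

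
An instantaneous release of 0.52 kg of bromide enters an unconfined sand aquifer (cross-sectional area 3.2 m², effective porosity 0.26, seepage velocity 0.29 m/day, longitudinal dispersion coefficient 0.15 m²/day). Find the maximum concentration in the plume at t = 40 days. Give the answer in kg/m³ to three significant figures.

0.0720 kg/m³

The peak of an instantaneous 1D plume sits at x = vt; there the Gaussian factor is 1 and C_max = M/(n_e·A·√(4πDt)), where n_e·A is the pore area the mass is dissolved in.
√(4πDt) = √(4π × 0.15 × 40) = 8.683 m, so C_max = 0.52/(0.26 × 3.2 × 8.683) = 0.0720 kg/m³.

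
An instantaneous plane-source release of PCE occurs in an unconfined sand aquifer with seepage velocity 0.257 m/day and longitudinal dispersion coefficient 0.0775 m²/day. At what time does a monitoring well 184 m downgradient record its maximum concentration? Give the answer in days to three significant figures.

715 days

For the 1D instantaneous-source solution, setting ∂C/∂t = 0 at fixed x gives v²t² + 2Dt − x² = 0, so t = (√(D² + v²x²) − D)/v².
√(D² + v²x²) = √(0.0775² + 0.257² × 184²) = 47.29; v² = 0.066049.
t = (47.29 − 0.0775)/0.066049 = 715 days (vs. the pure-advection estimate x/v = 716 d).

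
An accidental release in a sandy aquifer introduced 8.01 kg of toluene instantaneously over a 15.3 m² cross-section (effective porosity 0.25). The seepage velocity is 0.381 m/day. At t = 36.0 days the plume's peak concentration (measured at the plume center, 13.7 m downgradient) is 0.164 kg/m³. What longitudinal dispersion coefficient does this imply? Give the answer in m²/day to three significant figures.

At the plume center C_max = M/(n_e·A·√(4πDt)), so D = M²/(4πt·(n_e·A·C_max)²).
n_e·A·C_max = 0.25 × 15.3 × 0.164 = 0.6273 kg/m.
D = 8.01²/(4π × 36.0 × 0.6273²) = 0.360 m²/day.

0.360 m²/day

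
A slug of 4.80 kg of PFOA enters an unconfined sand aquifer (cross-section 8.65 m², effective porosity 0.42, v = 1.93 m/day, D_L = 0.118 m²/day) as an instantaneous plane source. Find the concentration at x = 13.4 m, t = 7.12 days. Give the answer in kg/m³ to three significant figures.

0.393 kg/m³

For an instantaneous plane source, C(x,t) = M/(n_e·A·√(4πDt)) · exp(−(x−vt)²/(4Dt)), with n_e·A the pore (flow) area.
Plume center vt = 1.93 × 7.12 = 13.7416 m, so the well at 13.4 m is 0.3416 m upgradient of the peak.
√(4πDt) = 3.249 m, giving peak height M/(n_e·A·√(4πDt)) = 4.80/(0.42 × 8.65 × 3.249) = 0.4067 kg/m³.
(x−vt)²/(4Dt) = (-0.3416)²/(4 × 0.118 × 7.12) = 0.03472; exp(−0.03472) = 0.9659.
C = 0.4067 × 0.9659 = 0.393 kg/m³.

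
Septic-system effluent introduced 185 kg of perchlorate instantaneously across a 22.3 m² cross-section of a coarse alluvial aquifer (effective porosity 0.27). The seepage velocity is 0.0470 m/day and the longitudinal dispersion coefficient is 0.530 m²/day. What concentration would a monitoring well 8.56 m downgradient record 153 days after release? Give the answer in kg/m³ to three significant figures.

For an instantaneous plane source, C(x,t) = M/(n_e·A·√(4πDt)) · exp(−(x−vt)²/(4Dt)), with n_e·A the pore (flow) area.
Plume center vt = 0.0470 × 153 = 7.191 m, so the well at 8.56 m is 1.369 m downgradient of the peak.
√(4πDt) = 31.92 m, giving peak height M/(n_e·A·√(4πDt)) = 185/(0.27 × 22.3 × 31.92) = 0.9626 kg/m³.
(x−vt)²/(4Dt) = (1.369)²/(4 × 0.530 × 153) = 0.005778; exp(−0.005778) = 0.9942.
C = 0.9626 × 0.9942 = 0.957 kg/m³.

0.957 kg/m³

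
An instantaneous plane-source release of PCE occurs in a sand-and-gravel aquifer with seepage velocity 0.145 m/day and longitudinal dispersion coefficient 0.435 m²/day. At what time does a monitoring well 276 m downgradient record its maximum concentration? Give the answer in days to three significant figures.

1880 days

For the 1D instantaneous-source solution, setting ∂C/∂t = 0 at fixed x gives v²t² + 2Dt − x² = 0, so t = (√(D² + v²x²) − D)/v².
√(D² + v²x²) = √(0.435² + 0.145² × 276²) = 40.02; v² = 0.021025.
t = (40.02 − 0.435)/0.021025 = 1880 days (vs. the pure-advection estimate x/v = 1900 d).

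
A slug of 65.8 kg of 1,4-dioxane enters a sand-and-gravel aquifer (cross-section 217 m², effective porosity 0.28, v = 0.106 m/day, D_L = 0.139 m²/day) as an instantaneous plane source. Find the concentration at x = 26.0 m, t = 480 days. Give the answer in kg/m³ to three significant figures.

0.00368 kg/m³

For an instantaneous plane source, C(x,t) = M/(n_e·A·√(4πDt)) · exp(−(x−vt)²/(4Dt)), with n_e·A the pore (flow) area.
Plume center vt = 0.106 × 480 = 50.88 m, so the well at 26.0 m is 24.88 m upgradient of the peak.
√(4πDt) = 28.96 m, giving peak height M/(n_e·A·√(4πDt)) = 65.8/(0.28 × 217 × 28.96) = 0.03739 kg/m³.
(x−vt)²/(4Dt) = (-24.88)²/(4 × 0.139 × 480) = 2.319; exp(−2.319) = 0.09837.
C = 0.03739 × 0.09837 = 0.00368 kg/m³.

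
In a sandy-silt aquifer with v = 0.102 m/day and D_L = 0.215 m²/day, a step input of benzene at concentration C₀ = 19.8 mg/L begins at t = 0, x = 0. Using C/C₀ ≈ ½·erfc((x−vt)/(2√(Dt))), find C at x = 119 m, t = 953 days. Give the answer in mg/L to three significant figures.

2.79 mg/L

For a continuous step input, C/C₀ ≈ ½·erfc((x−vt)/(2√(Dt))).
vt = 0.102 × 953 = 97.206 m and 2√(Dt) = 2√(0.215 × 953) = 28.63 m.
Argument (x−vt)/(2√(Dt)) = (119 − 97.206)/28.63 = 0.7612; ½·erfc(0.7612) = 0.1409.
C = 19.8 × 0.1409 = 2.79 mg/L.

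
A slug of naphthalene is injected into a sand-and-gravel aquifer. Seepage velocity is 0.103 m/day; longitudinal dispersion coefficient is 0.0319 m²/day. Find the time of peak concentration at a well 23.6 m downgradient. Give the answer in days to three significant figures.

For the 1D instantaneous-source solution, setting ∂C/∂t = 0 at fixed x gives v²t² + 2Dt − x² = 0, so t = (√(D² + v²x²) − D)/v².
√(D² + v²x²) = √(0.0319² + 0.103² × 23.6²) = 2.431; v² = 0.010609.
t = (2.431 − 0.0319)/0.010609 = 226 days (vs. the pure-advection estimate x/v = 229 d).

226 days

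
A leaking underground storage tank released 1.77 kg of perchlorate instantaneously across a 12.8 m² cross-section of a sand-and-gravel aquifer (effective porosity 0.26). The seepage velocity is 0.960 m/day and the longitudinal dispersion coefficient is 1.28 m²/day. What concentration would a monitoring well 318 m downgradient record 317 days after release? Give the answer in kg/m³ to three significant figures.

0.00664 kg/m³

For an instantaneous plane source, C(x,t) = M/(n_e·A·√(4πDt)) · exp(−(x−vt)²/(4Dt)), with n_e·A the pore (flow) area.
Plume center vt = 0.960 × 317 = 304.32 m, so the well at 318 m is 13.68 m downgradient of the peak.
√(4πDt) = 71.41 m, giving peak height M/(n_e·A·√(4πDt)) = 1.77/(0.26 × 12.8 × 71.41) = 0.007448 kg/m³.
(x−vt)²/(4Dt) = (13.68)²/(4 × 1.28 × 317) = 0.1153; exp(−0.1153) = 0.8911.
C = 0.007448 × 0.8911 = 0.00664 kg/m³.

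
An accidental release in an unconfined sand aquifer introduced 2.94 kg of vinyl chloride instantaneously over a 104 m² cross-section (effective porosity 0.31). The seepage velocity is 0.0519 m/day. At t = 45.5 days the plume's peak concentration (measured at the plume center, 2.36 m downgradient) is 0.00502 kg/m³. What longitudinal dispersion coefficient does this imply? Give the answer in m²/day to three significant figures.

At the plume center C_max = M/(n_e·A·√(4πDt)), so D = M²/(4πt·(n_e·A·C_max)²).
n_e·A·C_max = 0.31 × 104 × 0.00502 = 0.1618 kg/m.
D = 2.94²/(4π × 45.5 × 0.1618²) = 0.577 m²/day.

0.577 m²/day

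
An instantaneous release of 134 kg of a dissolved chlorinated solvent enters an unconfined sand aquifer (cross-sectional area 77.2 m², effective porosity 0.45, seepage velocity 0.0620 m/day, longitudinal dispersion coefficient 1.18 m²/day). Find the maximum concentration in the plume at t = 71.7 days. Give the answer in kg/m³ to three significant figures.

0.118 kg/m³

The peak of an instantaneous 1D plume sits at x = vt; there the Gaussian factor is 1 and C_max = M/(n_e·A·√(4πDt)), where n_e·A is the pore area the mass is dissolved in.
√(4πDt) = √(4π × 1.18 × 71.7) = 32.61 m, so C_max = 134/(0.45 × 77.2 × 32.61) = 0.118 kg/m³.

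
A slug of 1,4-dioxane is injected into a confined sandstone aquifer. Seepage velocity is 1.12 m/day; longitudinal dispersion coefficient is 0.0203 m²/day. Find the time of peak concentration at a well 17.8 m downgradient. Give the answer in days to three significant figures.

For the 1D instantaneous-source solution, setting ∂C/∂t = 0 at fixed x gives v²t² + 2Dt − x² = 0, so t = (√(D² + v²x²) − D)/v².
√(D² + v²x²) = √(0.0203² + 1.12² × 17.8²) = 19.94; v² = 1.2544.
t = (19.94 − 0.0203)/1.2544 = 15.9 days (vs. the pure-advection estimate x/v = 15.9 d).

15.9 days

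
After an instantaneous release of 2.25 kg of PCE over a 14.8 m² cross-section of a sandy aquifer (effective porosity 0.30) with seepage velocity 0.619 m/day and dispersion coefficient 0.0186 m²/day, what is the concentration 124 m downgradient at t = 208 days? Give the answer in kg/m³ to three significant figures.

0.0169 kg/m³

For an instantaneous plane source, C(x,t) = M/(n_e·A·√(4πDt)) · exp(−(x−vt)²/(4Dt)), with n_e·A the pore (flow) area.
Plume center vt = 0.619 × 208 = 128.752 m, so the well at 124 m is 4.752 m upgradient of the peak.
√(4πDt) = 6.973 m, giving peak height M/(n_e·A·√(4πDt)) = 2.25/(0.30 × 14.8 × 6.973) = 0.07267 kg/m³.
(x−vt)²/(4Dt) = (-4.752)²/(4 × 0.0186 × 208) = 1.459; exp(−1.459) = 0.2325.
C = 0.07267 × 0.2325 = 0.0169 kg/m³.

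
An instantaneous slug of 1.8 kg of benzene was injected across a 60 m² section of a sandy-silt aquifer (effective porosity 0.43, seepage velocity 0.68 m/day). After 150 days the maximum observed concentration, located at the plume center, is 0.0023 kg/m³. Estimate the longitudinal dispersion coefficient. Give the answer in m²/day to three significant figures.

At the plume center C_max = M/(n_e·A·√(4πDt)), so D = M²/(4πt·(n_e·A·C_max)²).
n_e·A·C_max = 0.43 × 60 × 0.0023 = 0.05934 kg/m.
D = 1.8²/(4π × 150 × 0.05934²) = 0.488 m²/day.

0.488 m²/day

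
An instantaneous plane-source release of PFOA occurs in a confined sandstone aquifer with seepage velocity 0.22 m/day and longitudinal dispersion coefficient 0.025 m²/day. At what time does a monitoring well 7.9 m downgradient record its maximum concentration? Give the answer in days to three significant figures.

For the 1D instantaneous-source solution, setting ∂C/∂t = 0 at fixed x gives v²t² + 2Dt − x² = 0, so t = (√(D² + v²x²) − D)/v².
√(D² + v²x²) = √(0.025² + 0.22² × 7.9²) = 1.738; v² = 0.0484.
t = (1.738 − 0.025)/0.0484 = 35.4 days (vs. the pure-advection estimate x/v = 35.9 d).

35.4 days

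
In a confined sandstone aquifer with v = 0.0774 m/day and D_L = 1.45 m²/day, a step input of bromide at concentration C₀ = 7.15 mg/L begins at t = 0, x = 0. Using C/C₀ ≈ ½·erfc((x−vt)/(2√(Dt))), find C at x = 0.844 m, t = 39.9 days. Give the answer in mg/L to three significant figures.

For a continuous step input, C/C₀ ≈ ½·erfc((x−vt)/(2√(Dt))).
vt = 0.0774 × 39.9 = 3.08826 m and 2√(Dt) = 2√(1.45 × 39.9) = 15.21 m.
Argument (x−vt)/(2√(Dt)) = (0.844 − 3.08826)/15.21 = -0.1476; ½·erfc(-0.1476) = 0.5827.
C = 7.15 × 0.5827 = 4.17 mg/L.

4.17 mg/L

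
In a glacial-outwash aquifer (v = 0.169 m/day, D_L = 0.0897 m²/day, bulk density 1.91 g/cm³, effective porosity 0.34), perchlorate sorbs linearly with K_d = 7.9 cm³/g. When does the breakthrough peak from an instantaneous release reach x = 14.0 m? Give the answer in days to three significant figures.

Retardation factor R = 1 + ρ_b·K_d/n = 1 + 1.91 × 7.9/0.34 = 45.38.
Sorption retards both mechanisms: v_R = v/R = 0.003724 m/day, D_R = D/R = 0.001977 m²/day.
Peak time from v_R²t² + 2D_R t − x² = 0: t = (√(D_R² + v_R²x²) − D_R)/v_R².
√(D_R² + v_R²x²) = √(0.001977² + 0.003724² × 14.0²) = 0.05217; v_R² = 1.387e-05.
t = (0.05217 − 0.001977)/1.387e-05 = 3620 days.

3620 days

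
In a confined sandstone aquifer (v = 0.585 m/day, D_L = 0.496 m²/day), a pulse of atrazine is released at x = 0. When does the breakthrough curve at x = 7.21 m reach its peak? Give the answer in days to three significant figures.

11.0 days

For the 1D instantaneous-source solution, setting ∂C/∂t = 0 at fixed x gives v²t² + 2Dt − x² = 0, so t = (√(D² + v²x²) − D)/v².
√(D² + v²x²) = √(0.496² + 0.585² × 7.21²) = 4.247; v² = 0.342225.
t = (4.247 − 0.496)/0.342225 = 11.0 days (vs. the pure-advection estimate x/v = 12.3 d).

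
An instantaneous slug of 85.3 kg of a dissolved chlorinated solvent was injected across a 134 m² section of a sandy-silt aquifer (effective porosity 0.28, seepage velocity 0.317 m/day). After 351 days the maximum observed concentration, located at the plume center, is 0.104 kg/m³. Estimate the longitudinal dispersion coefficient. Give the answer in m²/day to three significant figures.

0.108 m²/day

At the plume center C_max = M/(n_e·A·√(4πDt)), so D = M²/(4πt·(n_e·A·C_max)²).
n_e·A·C_max = 0.28 × 134 × 0.104 = 3.902 kg/m.
D = 85.3²/(4π × 351 × 3.902²) = 0.108 m²/day.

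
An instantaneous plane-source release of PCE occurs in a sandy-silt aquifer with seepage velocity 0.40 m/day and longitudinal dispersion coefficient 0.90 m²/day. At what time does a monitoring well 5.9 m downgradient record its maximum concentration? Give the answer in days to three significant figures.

For the 1D instantaneous-source solution, setting ∂C/∂t = 0 at fixed x gives v²t² + 2Dt − x² = 0, so t = (√(D² + v²x²) − D)/v².
√(D² + v²x²) = √(0.90² + 0.40² × 5.9²) = 2.526; v² = 0.16.
t = (2.526 − 0.90)/0.16 = 10.2 days (vs. the pure-advection estimate x/v = 14.8 d).

10.2 days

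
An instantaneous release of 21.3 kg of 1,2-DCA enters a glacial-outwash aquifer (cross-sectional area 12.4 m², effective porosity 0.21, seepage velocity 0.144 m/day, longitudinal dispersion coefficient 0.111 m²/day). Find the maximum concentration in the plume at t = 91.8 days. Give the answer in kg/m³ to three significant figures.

0.723 kg/m³

The peak of an instantaneous 1D plume sits at x = vt; there the Gaussian factor is 1 and C_max = M/(n_e·A·√(4πDt)), where n_e·A is the pore area the mass is dissolved in.
√(4πDt) = √(4π × 0.111 × 91.8) = 11.32 m, so C_max = 21.3/(0.21 × 12.4 × 11.32) = 0.723 kg/m³.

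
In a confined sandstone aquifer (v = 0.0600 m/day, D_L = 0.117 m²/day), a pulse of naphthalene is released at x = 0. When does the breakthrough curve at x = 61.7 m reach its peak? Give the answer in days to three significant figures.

996 days

For the 1D instantaneous-source solution, setting ∂C/∂t = 0 at fixed x gives v²t² + 2Dt − x² = 0, so t = (√(D² + v²x²) − D)/v².
√(D² + v²x²) = √(0.117² + 0.0600² × 61.7²) = 3.704; v² = 0.0036.
t = (3.704 − 0.117)/0.0036 = 996 days (vs. the pure-advection estimate x/v = 1030 d).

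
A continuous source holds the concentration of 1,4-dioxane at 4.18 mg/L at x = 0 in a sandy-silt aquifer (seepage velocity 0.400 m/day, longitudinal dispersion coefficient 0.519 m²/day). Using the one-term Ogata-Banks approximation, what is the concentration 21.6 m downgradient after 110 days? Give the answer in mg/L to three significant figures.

For a continuous step input, C/C₀ ≈ ½·erfc((x−vt)/(2√(Dt))).
vt = 0.400 × 110 = 44 m and 2√(Dt) = 2√(0.519 × 110) = 15.11 m.
Argument (x−vt)/(2√(Dt)) = (21.6 − 44)/15.11 = -1.482; ½·erfc(-1.482) = 0.9820.
C = 4.18 × 0.9820 = 4.10 mg/L.

4.10 mg/L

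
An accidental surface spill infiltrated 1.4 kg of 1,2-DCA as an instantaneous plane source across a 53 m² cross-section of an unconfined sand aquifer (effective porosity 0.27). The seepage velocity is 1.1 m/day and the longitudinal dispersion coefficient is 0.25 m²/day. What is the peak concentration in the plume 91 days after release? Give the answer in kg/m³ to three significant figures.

0.00579 kg/m³

The peak of an instantaneous 1D plume sits at x = vt; there the Gaussian factor is 1 and C_max = M/(n_e·A·√(4πDt)), where n_e·A is the pore area the mass is dissolved in.
√(4πDt) = √(4π × 0.25 × 91) = 16.91 m, so C_max = 1.4/(0.27 × 53 × 16.91) = 0.00579 kg/m³.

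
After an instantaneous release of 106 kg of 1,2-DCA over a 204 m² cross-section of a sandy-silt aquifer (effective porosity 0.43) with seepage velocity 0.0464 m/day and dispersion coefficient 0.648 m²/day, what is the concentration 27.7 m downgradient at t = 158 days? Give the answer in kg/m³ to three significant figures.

0.0122 kg/m³

For an instantaneous plane source, C(x,t) = M/(n_e·A·√(4πDt)) · exp(−(x−vt)²/(4Dt)), with n_e·A the pore (flow) area.
Plume center vt = 0.0464 × 158 = 7.3312 m, so the well at 27.7 m is 20.3688 m downgradient of the peak.
√(4πDt) = 35.87 m, giving peak height M/(n_e·A·√(4πDt)) = 106/(0.43 × 204 × 35.87) = 0.03369 kg/m³.
(x−vt)²/(4Dt) = (20.3688)²/(4 × 0.648 × 158) = 1.013; exp(−1.013) = 0.3631.
C = 0.03369 × 0.3631 = 0.0122 kg/m³.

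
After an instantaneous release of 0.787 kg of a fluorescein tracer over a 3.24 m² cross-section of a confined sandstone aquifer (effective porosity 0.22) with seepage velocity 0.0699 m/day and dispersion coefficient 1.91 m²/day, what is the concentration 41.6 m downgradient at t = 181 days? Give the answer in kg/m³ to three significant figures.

0.00914 kg/m³

For an instantaneous plane source, C(x,t) = M/(n_e·A·√(4πDt)) · exp(−(x−vt)²/(4Dt)), with n_e·A the pore (flow) area.
Plume center vt = 0.0699 × 181 = 12.6519 m, so the well at 41.6 m is 28.9481 m downgradient of the peak.
√(4πDt) = 65.91 m, giving peak height M/(n_e·A·√(4πDt)) = 0.787/(0.22 × 3.24 × 65.91) = 0.01675 kg/m³.
(x−vt)²/(4Dt) = (28.9481)²/(4 × 1.91 × 181) = 0.6060; exp(−0.6060) = 0.5455.
C = 0.01675 × 0.5455 = 0.00914 kg/m³.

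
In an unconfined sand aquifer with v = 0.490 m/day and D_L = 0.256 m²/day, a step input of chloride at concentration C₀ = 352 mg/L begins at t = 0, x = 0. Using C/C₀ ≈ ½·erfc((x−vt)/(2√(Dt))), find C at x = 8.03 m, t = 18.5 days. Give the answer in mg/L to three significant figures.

222 mg/L

For a continuous step input, C/C₀ ≈ ½·erfc((x−vt)/(2√(Dt))).
vt = 0.490 × 18.5 = 9.065 m and 2√(Dt) = 2√(0.256 × 18.5) = 4.352 m.
Argument (x−vt)/(2√(Dt)) = (8.03 − 9.065)/4.352 = -0.2378; ½·erfc(-0.2378) = 0.6317.
C = 352 × 0.6317 = 222 mg/L.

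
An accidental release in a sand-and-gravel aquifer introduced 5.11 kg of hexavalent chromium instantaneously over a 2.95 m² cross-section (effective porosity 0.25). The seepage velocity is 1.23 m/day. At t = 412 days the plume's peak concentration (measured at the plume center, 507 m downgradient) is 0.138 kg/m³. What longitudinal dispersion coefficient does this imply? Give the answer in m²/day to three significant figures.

0.487 m²/day

At the plume center C_max = M/(n_e·A·√(4πDt)), so D = M²/(4πt·(n_e·A·C_max)²).
n_e·A·C_max = 0.25 × 2.95 × 0.138 = 0.1018 kg/m.
D = 5.11²/(4π × 412 × 0.1018²) = 0.487 m²/day.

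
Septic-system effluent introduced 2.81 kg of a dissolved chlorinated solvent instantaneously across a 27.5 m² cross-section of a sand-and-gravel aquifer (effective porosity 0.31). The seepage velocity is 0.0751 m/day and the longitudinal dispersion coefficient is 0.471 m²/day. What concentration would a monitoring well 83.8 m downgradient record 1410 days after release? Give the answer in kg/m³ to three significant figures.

0.00300 kg/m³

For an instantaneous plane source, C(x,t) = M/(n_e·A·√(4πDt)) · exp(−(x−vt)²/(4Dt)), with n_e·A the pore (flow) area.
Plume center vt = 0.0751 × 1410 = 105.891 m, so the well at 83.8 m is 22.091 m upgradient of the peak.
√(4πDt) = 91.35 m, giving peak height M/(n_e·A·√(4πDt)) = 2.81/(0.31 × 27.5 × 91.35) = 0.003608 kg/m³.
(x−vt)²/(4Dt) = (-22.091)²/(4 × 0.471 × 1410) = 0.1837; exp(−0.1837) = 0.8322.
C = 0.003608 × 0.8322 = 0.00300 kg/m³.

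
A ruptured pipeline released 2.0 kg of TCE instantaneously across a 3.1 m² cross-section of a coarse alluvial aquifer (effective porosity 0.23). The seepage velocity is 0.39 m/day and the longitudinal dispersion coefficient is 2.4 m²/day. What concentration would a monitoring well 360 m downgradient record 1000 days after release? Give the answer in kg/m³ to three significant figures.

0.0147 kg/m³

For an instantaneous plane source, C(x,t) = M/(n_e·A·√(4πDt)) · exp(−(x−vt)²/(4Dt)), with n_e·A the pore (flow) area.
Plume center vt = 0.39 × 1000 = 390 m, so the well at 360 m is 30 m upgradient of the peak.
√(4πDt) = 173.7 m, giving peak height M/(n_e·A·√(4πDt)) = 2.0/(0.23 × 3.1 × 173.7) = 0.01615 kg/m³.
(x−vt)²/(4Dt) = (-30)²/(4 × 2.4 × 1000) = 0.09375; exp(−0.09375) = 0.9105.
C = 0.01615 × 0.9105 = 0.0147 kg/m³.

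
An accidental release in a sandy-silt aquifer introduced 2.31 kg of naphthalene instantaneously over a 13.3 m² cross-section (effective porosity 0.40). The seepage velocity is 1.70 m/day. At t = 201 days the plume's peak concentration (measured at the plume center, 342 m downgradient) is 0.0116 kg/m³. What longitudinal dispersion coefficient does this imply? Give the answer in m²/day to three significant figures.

At the plume center C_max = M/(n_e·A·√(4πDt)), so D = M²/(4πt·(n_e·A·C_max)²).
n_e·A·C_max = 0.40 × 13.3 × 0.0116 = 0.06171 kg/m.
D = 2.31²/(4π × 201 × 0.06171²) = 0.555 m²/day.

0.555 m²/day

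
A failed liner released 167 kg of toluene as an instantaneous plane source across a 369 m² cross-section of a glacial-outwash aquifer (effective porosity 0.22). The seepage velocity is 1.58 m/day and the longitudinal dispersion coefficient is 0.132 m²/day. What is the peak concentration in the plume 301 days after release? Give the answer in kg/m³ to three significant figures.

0.0921 kg/m³

The peak of an instantaneous 1D plume sits at x = vt; there the Gaussian factor is 1 and C_max = M/(n_e·A·√(4πDt)), where n_e·A is the pore area the mass is dissolved in.
√(4πDt) = √(4π × 0.132 × 301) = 22.34 m, so C_max = 167/(0.22 × 369 × 22.34) = 0.0921 kg/m³.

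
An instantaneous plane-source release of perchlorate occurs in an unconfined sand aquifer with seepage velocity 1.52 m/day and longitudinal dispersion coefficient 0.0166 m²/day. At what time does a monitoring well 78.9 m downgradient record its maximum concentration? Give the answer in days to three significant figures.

For the 1D instantaneous-source solution, setting ∂C/∂t = 0 at fixed x gives v²t² + 2Dt − x² = 0, so t = (√(D² + v²x²) − D)/v².
√(D² + v²x²) = √(0.0166² + 1.52² × 78.9²) = 119.9; v² = 2.3104.
t = (119.9 − 0.0166)/2.3104 = 51.9 days (vs. the pure-advection estimate x/v = 51.9 d).

51.9 days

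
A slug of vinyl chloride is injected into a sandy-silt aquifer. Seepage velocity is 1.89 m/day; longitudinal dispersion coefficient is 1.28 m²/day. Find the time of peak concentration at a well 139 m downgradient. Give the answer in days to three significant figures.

For the 1D instantaneous-source solution, setting ∂C/∂t = 0 at fixed x gives v²t² + 2Dt − x² = 0, so t = (√(D² + v²x²) − D)/v².
√(D² + v²x²) = √(1.28² + 1.89² × 139²) = 262.7; v² = 3.5721.
t = (262.7 − 1.28)/3.5721 = 73.2 days (vs. the pure-advection estimate x/v = 73.5 d).

73.2 days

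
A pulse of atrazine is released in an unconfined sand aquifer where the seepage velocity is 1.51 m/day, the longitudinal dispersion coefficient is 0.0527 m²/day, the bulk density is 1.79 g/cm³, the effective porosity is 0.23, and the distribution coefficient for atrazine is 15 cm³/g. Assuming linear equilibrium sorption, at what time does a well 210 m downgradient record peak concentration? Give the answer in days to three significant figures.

Retardation factor R = 1 + ρ_b·K_d/n = 1 + 1.79 × 15/0.23 = 117.7.
Sorption retards both mechanisms: v_R = v/R = 0.01283 m/day, D_R = D/R = 0.0004477 m²/day.
Peak time from v_R²t² + 2D_R t − x² = 0: t = (√(D_R² + v_R²x²) − D_R)/v_R².
√(D_R² + v_R²x²) = √(0.0004477² + 0.01283² × 210²) = 2.694; v_R² = 0.0001646.
t = (2.694 − 0.0004477)/0.0001646 = 16400 days.

16400 days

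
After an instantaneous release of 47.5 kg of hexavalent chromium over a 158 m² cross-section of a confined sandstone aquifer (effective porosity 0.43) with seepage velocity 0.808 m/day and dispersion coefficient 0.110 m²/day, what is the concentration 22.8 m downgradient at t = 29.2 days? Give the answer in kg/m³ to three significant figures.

0.105 kg/m³

For an instantaneous plane source, C(x,t) = M/(n_e·A·√(4πDt)) · exp(−(x−vt)²/(4Dt)), with n_e·A the pore (flow) area.
Plume center vt = 0.808 × 29.2 = 23.5936 m, so the well at 22.8 m is 0.7936 m upgradient of the peak.
√(4πDt) = 6.353 m, giving peak height M/(n_e·A·√(4πDt)) = 47.5/(0.43 × 158 × 6.353) = 0.1100 kg/m³.
(x−vt)²/(4Dt) = (-0.7936)²/(4 × 0.110 × 29.2) = 0.04902; exp(−0.04902) = 0.9522.
C = 0.1100 × 0.9522 = 0.105 kg/m³.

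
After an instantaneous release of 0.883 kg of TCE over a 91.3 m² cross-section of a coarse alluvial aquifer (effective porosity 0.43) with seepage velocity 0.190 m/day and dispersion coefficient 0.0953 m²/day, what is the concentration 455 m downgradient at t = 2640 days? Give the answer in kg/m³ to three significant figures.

For an instantaneous plane source, C(x,t) = M/(n_e·A·√(4πDt)) · exp(−(x−vt)²/(4Dt)), with n_e·A the pore (flow) area.
Plume center vt = 0.190 × 2640 = 501.6 m, so the well at 455 m is 46.6 m upgradient of the peak.
√(4πDt) = 56.23 m, giving peak height M/(n_e·A·√(4πDt)) = 0.883/(0.43 × 91.3 × 56.23) = 0.0004000 kg/m³.
(x−vt)²/(4Dt) = (-46.6)²/(4 × 0.0953 × 2640) = 2.158; exp(−2.158) = 0.1156.
C = 0.0004000 × 0.1156 = 4.62e-05 kg/m³.

4.62e-05 kg/m³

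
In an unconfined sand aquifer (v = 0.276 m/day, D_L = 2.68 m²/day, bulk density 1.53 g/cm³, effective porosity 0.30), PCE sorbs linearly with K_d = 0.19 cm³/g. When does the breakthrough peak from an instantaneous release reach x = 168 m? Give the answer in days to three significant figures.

1130 days

Retardation factor R = 1 + ρ_b·K_d/n = 1 + 1.53 × 0.19/0.30 = 1.969.
Sorption retards both mechanisms: v_R = v/R = 0.1402 m/day, D_R = D/R = 1.361 m²/day.
Peak time from v_R²t² + 2D_R t − x² = 0: t = (√(D_R² + v_R²x²) − D_R)/v_R².
√(D_R² + v_R²x²) = √(1.361² + 0.1402² × 168²) = 23.59; v_R² = 0.01966.
t = (23.59 − 1.361)/0.01966 = 1130 days.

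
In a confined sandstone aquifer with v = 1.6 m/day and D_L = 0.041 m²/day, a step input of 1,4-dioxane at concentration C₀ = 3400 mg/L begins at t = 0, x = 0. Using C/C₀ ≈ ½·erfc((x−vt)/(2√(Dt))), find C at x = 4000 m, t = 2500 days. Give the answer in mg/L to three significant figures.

For a continuous step input, C/C₀ ≈ ½·erfc((x−vt)/(2√(Dt))).
vt = 1.6 × 2500 = 4000 m and 2√(Dt) = 2√(0.041 × 2500) = 20.25 m.
Argument (x−vt)/(2√(Dt)) = (4000 − 4000)/20.25 = 0; ½·erfc(0) = 0.5000.
C = 3400 × 0.5000 = 1700 mg/L.

1700 mg/L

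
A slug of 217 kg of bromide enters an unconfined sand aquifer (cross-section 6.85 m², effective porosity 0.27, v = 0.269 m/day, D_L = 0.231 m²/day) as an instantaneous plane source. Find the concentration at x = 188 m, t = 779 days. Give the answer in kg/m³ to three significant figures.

For an instantaneous plane source, C(x,t) = M/(n_e·A·√(4πDt)) · exp(−(x−vt)²/(4Dt)), with n_e·A the pore (flow) area.
Plume center vt = 0.269 × 779 = 209.551 m, so the well at 188 m is 21.551 m upgradient of the peak.
√(4πDt) = 47.55 m, giving peak height M/(n_e·A·√(4πDt)) = 217/(0.27 × 6.85 × 47.55) = 2.467 kg/m³.
(x−vt)²/(4Dt) = (-21.551)²/(4 × 0.231 × 779) = 0.6452; exp(−0.6452) = 0.5246.
C = 2.467 × 0.5246 = 1.29 kg/m³.

1.29 kg/m³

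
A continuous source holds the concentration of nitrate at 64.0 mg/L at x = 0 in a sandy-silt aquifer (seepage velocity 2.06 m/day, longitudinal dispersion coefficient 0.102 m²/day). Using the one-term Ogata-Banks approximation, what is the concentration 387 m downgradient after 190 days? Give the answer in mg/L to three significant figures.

For a continuous step input, C/C₀ ≈ ½·erfc((x−vt)/(2√(Dt))).
vt = 2.06 × 190 = 391.4 m and 2√(Dt) = 2√(0.102 × 190) = 8.805 m.
Argument (x−vt)/(2√(Dt)) = (387 − 391.4)/8.805 = -0.4997; ½·erfc(-0.4997) = 0.7601.
C = 64.0 × 0.7601 = 48.6 mg/L.

48.6 mg/L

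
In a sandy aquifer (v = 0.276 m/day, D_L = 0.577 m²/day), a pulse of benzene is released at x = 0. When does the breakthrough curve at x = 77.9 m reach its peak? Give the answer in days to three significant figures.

For the 1D instantaneous-source solution, setting ∂C/∂t = 0 at fixed x gives v²t² + 2Dt − x² = 0, so t = (√(D² + v²x²) − D)/v².
√(D² + v²x²) = √(0.577² + 0.276² × 77.9²) = 21.51; v² = 0.076176.
t = (21.51 − 0.577)/0.076176 = 275 days (vs. the pure-advection estimate x/v = 282 d).

275 days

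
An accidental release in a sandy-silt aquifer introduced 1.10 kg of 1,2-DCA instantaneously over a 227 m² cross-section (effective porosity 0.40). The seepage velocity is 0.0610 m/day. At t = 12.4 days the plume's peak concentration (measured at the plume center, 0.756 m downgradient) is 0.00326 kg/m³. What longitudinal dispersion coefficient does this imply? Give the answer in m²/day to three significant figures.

0.0886 m²/day

At the plume center C_max = M/(n_e·A·√(4πDt)), so D = M²/(4πt·(n_e·A·C_max)²).
n_e·A·C_max = 0.40 × 227 × 0.00326 = 0.2960 kg/m.
D = 1.10²/(4π × 12.4 × 0.2960²) = 0.0886 m²/day.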